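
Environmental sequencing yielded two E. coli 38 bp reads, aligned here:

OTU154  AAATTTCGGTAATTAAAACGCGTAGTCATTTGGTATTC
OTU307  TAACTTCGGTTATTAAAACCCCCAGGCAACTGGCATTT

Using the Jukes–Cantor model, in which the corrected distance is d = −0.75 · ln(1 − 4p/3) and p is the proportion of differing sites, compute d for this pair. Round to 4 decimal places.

Mismatches occur at site 1 (A↔T), site 4 (T↔C), site 11 (A↔T), site 20 (G↔C), site 22 (G↔C), site 23 (T↔C), site 26 (T↔G), site 29 (T↔A), site 30 (T↔C), site 34 (T↔C), site 38 (C↔T).
p = 11/38 = 0.289474.
d = −0.75 · ln(1 − (4/3)·0.289474) = −0.75 · ln(0.614035) = −0.75 · (-0.487703) = 0.3658.

0.3658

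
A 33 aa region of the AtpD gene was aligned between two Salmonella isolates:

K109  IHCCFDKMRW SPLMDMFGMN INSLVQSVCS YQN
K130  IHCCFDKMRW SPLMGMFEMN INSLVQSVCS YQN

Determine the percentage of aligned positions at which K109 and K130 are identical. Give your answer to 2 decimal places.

Mismatches occur at site 15 (D→G), site 18 (G→E).
31 of the 33 sites match, so the percent identity is 31/33 × 100 = 93.94%.

93.94%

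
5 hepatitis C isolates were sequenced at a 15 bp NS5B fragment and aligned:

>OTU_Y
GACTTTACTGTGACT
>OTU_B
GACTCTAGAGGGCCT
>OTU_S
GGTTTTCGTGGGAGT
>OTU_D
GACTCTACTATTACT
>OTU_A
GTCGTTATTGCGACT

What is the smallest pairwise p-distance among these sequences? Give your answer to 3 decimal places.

Pairwise Hamming distances:
  OTU_Y vs OTU_B: 5
  OTU_Y vs OTU_S: 6
  OTU_Y vs OTU_D: 3
  OTU_Y vs OTU_A: 4
  OTU_B vs OTU_S: 7
  OTU_B vs OTU_D: 6
  OTU_B vs OTU_A: 7
  OTU_S vs OTU_D: 9
  OTU_S vs OTU_A: 7
  OTU_D vs OTU_A: 7
The smallest is 3 mismatches, between OTU_Y and OTU_D; p = 3/15 = 0.200.

0.200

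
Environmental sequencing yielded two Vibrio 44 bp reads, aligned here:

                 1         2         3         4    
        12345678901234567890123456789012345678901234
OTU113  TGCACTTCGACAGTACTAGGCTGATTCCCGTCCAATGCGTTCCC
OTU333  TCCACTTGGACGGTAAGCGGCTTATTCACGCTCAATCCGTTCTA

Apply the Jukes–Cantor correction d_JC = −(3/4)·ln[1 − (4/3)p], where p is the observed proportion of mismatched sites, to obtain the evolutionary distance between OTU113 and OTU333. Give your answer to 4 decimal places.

Differing sites — 2:G/C; 8:C/G; 12:A/G; 16:C/A; 17:T/G; 18:A/C; 23:G/T; 28:C/A; 31:T/C; 32:C/T; 37:G/C; 43:C/T; 44:C/A.
p = 13/44 = 0.295455.
d = −0.75 · ln(1 − (4/3)·0.295455) = −0.75 · ln(0.606060) = −0.75 · (-0.500776) = 0.3756.

0.3756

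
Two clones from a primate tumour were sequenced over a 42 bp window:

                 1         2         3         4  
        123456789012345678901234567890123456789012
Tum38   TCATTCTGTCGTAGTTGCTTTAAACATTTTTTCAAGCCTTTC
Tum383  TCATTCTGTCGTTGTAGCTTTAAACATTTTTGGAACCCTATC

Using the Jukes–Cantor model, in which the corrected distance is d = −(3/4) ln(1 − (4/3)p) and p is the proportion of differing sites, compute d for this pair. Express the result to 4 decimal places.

0.1585

Differing sites — 13:A/T; 16:T/A; 32:T/G; 33:C/G; 36:G/C; 40:T/A.
p = 6/42 = 0.142857.
d = −0.75 · ln(1 − (4/3)·0.142857) = −0.75 · ln(0.809524) = −0.75 · (-0.211309) = 0.1585.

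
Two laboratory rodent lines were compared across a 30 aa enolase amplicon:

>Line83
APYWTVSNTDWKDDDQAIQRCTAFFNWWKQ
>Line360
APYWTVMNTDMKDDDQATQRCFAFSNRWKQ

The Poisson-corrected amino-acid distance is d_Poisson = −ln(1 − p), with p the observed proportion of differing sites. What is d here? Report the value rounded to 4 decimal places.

Mismatches occur at site 7 (S↔M), site 11 (W↔M), site 18 (I↔T), site 22 (T↔F), site 25 (F↔S), site 27 (W↔R).
p = 6/30 = 0.200000.
d = −ln(1 − 0.200000) = −ln(0.800000) = 0.2231.

0.2231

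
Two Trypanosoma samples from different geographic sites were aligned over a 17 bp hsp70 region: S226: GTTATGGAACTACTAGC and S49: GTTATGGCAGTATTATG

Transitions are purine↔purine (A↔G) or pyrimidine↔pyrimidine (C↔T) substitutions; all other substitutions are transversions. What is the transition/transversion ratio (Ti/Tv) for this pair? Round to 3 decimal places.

Mismatches occur at site 8 (A→C, transversion), site 10 (C→G, transversion), site 13 (C→T, transition), site 16 (G→T, transversion), site 17 (C→G, transversion).
Of the 5 differences, 1 transition and 4 transversions, so Ti/Tv = 1/4 = 0.250.

0.250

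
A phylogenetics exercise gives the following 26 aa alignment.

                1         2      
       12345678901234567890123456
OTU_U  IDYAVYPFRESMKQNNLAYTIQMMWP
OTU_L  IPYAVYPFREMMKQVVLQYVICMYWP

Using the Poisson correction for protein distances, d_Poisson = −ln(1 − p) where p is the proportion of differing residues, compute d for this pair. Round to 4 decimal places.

0.3677

Mismatches occur at site 2 (D/P), site 11 (S/M), site 15 (N/V), site 16 (N/V), site 18 (A/Q), site 20 (T/V), site 22 (Q/C), site 24 (M/Y).
p = 8/26 = 0.307692.
d = −ln(1 − 0.307692) = −ln(0.692308) = 0.3677.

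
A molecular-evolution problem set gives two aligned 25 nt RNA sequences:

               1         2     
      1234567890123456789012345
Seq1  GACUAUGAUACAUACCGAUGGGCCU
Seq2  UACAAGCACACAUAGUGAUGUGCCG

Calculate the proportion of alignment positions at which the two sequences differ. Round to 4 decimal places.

0.3600

Differing sites — 1:G/U; 4:U/A; 6:U/G; 7:G/C; 9:U/C; 15:C/G; 16:C/U; 21:G/U; 25:U/G.
There are 9 differences over 25 sites, so p = 9/25 = 0.3600.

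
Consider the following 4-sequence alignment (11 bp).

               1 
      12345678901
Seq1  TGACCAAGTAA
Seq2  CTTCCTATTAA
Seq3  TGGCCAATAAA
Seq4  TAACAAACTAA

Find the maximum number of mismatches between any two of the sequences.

Pairwise Hamming distances:
  Seq1 vs Seq2: 5
  Seq1 vs Seq3: 3
  Seq1 vs Seq4: 3
  Seq2 vs Seq3: 5
  Seq2 vs Seq4: 6
  Seq3 vs Seq4: 5
The largest is 6, between Seq2 and Seq4.

6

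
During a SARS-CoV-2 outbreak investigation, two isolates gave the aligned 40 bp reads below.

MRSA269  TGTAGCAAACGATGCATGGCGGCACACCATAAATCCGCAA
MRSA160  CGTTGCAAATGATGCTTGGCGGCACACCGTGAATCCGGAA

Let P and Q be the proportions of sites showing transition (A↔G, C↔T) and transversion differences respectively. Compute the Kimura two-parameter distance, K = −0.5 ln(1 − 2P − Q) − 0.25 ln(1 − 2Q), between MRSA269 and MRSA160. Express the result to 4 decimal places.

Differing sites — 1:T/C (Ti); 4:A/T (Tv); 10:C/T (Ti); 16:A/T (Tv); 29:A/G (Ti); 31:A/G (Ti); 38:C/G (Tv).
Of the 7 differences, 4 transitions and 3 transversions over 40 sites: P = 4/40 = 0.100000, Q = 3/40 = 0.075000.
d = −0.5·ln(0.725000) − 0.25·ln(0.850000) = −0.5·(-0.321584) − 0.25·(-0.162519) = 0.2014.

0.2014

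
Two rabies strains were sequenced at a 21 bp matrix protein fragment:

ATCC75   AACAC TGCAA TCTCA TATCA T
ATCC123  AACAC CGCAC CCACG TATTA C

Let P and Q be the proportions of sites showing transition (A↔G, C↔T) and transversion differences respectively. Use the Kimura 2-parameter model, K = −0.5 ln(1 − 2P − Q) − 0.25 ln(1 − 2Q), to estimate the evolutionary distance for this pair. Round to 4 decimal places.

0.4765

Differing sites — 6:T/C (Ti); 10:A/C (Tv); 11:T/C (Ti); 13:T/A (Tv); 15:A/G (Ti); 19:C/T (Ti); 21:T/C (Ti).
Of the 7 differences, 5 transitions and 2 transversions over 21 sites: P = 5/21 = 0.238095, Q = 2/21 = 0.095238.
d = −0.5·ln(0.428572) − 0.25·ln(0.809524) = −0.5·(-0.847297) − 0.25·(-0.211309) = 0.4765.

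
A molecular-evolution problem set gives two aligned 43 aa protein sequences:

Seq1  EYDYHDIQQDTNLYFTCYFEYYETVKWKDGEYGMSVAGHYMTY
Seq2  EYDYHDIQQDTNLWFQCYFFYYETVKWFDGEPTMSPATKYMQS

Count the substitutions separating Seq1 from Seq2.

11

The sequences differ at positions 14 (Y/W), 16 (T/Q), 20 (E/F), 28 (K/F), 32 (Y/P), 33 (G/T), 36 (V/P), 38 (G/T), 39 (H/K), 42 (T/Q), 43 (Y/S).
That gives 11 mismatches out of 43 aligned sites, so the Hamming distance is 11.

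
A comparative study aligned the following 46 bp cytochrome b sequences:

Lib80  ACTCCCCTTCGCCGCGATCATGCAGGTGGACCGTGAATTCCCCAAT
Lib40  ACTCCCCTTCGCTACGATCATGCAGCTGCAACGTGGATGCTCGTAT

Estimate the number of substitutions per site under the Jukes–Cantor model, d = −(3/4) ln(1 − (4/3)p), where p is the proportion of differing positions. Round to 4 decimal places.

0.2567

Mismatches occur at site 13 (C↔T), site 14 (G↔A), site 26 (G↔C), site 29 (G↔C), site 31 (C↔A), site 36 (A↔G), site 39 (T↔G), site 41 (C↔T), site 43 (C↔G), site 44 (A↔T).
p = 10/46 = 0.217391.
d = −0.75 · ln(1 − (4/3)·0.217391) = −0.75 · ln(0.710145) = −0.75 · (-0.342286) = 0.2567.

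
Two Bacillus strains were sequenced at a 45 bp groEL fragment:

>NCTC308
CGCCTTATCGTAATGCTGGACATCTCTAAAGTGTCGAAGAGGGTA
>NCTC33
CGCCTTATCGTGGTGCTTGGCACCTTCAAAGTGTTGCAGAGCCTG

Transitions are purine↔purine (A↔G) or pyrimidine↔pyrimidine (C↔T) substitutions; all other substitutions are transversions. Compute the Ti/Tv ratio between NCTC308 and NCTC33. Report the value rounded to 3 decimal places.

2.000

Mismatches occur at site 12 (A/G, transition), site 13 (A/G, transition), site 18 (G/T, transversion), site 20 (A/G, transition), site 23 (T/C, transition), site 26 (C/T, transition), site 27 (T/C, transition), site 35 (C/T, transition), site 37 (A/C, transversion), site 42 (G/C, transversion), site 43 (G/C, transversion), site 45 (A/G, transition).
Of the 12 differences, 8 transitions and 4 transversions, so Ti/Tv = 8/4 = 2.000.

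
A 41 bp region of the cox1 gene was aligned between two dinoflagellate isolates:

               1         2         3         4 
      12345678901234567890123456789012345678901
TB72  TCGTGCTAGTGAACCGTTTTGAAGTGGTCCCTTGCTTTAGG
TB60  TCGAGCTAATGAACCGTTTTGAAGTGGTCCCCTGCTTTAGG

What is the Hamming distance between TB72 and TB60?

3

The sequences differ at positions 4 (T/A), 9 (G/A), 32 (T/C).
That gives 3 mismatches out of 41 aligned sites, so the Hamming distance is 3.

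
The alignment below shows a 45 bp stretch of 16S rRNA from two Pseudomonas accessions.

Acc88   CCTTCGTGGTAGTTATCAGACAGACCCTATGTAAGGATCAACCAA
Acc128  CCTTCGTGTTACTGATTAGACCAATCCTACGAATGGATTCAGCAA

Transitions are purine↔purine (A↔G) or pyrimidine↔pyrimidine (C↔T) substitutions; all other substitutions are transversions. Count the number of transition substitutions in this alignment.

Differing sites — 9:G/T (Tv); 12:G/C (Tv); 14:T/G (Tv); 17:C/T (Ti); 22:A/C (Tv); 23:G/A (Ti); 25:C/T (Ti); 30:T/C (Ti); 32:T/A (Tv); 34:A/T (Tv); 39:C/T (Ti); 40:A/C (Tv); 42:C/G (Tv).
Of the 13 differences, 5 transitions and 8 transversions, so the answer is 5.

5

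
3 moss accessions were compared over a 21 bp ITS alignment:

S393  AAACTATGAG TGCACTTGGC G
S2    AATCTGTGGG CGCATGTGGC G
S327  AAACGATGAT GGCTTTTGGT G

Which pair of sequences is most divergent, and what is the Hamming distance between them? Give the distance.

9

Pairwise Hamming distances:
  S393 vs S2: 6
  S393 vs S327: 6
  S2 vs S327: 9
The largest is 9, between S2 and S327.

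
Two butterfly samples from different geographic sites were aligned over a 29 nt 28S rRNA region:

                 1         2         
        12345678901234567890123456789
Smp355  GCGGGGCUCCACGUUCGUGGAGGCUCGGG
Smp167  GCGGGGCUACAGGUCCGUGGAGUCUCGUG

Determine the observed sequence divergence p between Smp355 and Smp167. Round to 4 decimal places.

Mismatches occur at site 9 (C↔A), site 12 (C↔G), site 15 (U↔C), site 23 (G↔U), site 28 (G↔U).
There are 5 differences over 29 sites, so p = 5/29 = 0.1724.

0.1724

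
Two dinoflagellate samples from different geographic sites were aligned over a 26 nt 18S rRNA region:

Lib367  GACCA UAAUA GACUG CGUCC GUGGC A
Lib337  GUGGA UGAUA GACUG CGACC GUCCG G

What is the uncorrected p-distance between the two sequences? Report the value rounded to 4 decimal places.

The sequences differ at positions 2 (A/U), 3 (C/G), 4 (C/G), 7 (A/G), 18 (U/A), 23 (G/C), 24 (G/C), 25 (C/G), 26 (A/G).
There are 9 differences over 26 sites, so p = 9/26 = 0.3462.

0.3462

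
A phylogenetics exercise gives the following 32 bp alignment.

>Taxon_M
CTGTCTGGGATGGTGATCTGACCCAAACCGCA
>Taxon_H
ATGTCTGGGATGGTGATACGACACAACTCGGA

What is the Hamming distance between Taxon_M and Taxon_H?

7

The sequences differ at positions 1 (C/A), 18 (C/A), 19 (T/C), 23 (C/A), 27 (A/C), 28 (C/T), 31 (C/G).
That gives 7 mismatches out of 32 aligned sites, so the Hamming distance is 7.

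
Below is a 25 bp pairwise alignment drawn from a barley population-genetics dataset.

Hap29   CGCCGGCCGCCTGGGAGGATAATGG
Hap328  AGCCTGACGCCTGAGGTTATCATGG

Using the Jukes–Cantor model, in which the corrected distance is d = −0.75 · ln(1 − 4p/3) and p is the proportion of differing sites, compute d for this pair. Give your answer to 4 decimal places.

0.4172

Differing sites — 1:C/A; 5:G/T; 7:C/A; 14:G/A; 16:A/G; 17:G/T; 18:G/T; 21:A/C.
p = 8/25 = 0.320000.
d = −0.75 · ln(1 − (4/3)·0.320000) = −0.75 · ln(0.573333) = −0.75 · (-0.556289) = 0.4172.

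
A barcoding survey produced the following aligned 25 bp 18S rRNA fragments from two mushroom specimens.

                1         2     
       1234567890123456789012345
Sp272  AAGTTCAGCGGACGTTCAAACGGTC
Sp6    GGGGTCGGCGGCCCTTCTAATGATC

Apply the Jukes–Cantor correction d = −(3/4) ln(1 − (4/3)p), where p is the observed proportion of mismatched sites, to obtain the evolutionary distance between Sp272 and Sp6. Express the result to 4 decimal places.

Differing sites — 1:A/G; 2:A/G; 4:T/G; 7:A/G; 12:A/C; 14:G/C; 18:A/T; 21:C/T; 23:G/A.
p = 9/25 = 0.360000.
d = −0.75 · ln(1 − (4/3)·0.360000) = −0.75 · ln(0.520000) = −0.75 · (-0.653926) = 0.4904.

0.4904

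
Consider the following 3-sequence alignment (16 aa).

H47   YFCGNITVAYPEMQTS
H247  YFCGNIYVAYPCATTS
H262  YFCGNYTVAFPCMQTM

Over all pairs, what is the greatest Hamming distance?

6

Pairwise Hamming distances:
  H47 vs H247: 4
  H47 vs H262: 4
  H247 vs H262: 6
The largest is 6, between H247 and H262.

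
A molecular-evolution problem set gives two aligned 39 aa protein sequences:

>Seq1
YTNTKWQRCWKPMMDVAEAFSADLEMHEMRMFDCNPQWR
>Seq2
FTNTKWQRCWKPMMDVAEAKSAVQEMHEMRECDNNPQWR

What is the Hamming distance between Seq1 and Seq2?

7

Differing sites — 1:Y/F; 20:F/K; 23:D/V; 24:L/Q; 31:M/E; 32:F/C; 34:C/N.
That gives 7 mismatches out of 39 aligned sites, so the Hamming distance is 7.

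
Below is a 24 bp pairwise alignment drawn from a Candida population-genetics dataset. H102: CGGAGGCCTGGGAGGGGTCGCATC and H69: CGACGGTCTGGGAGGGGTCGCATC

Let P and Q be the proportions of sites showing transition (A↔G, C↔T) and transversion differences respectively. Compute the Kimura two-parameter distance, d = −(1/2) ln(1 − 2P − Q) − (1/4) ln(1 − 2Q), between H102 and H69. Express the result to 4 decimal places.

The sequences differ at positions 3 (G/A, transition), 4 (A/C, transversion), 7 (C/T, transition).
Of the 3 differences, 2 transitions and 1 transversion over 24 sites: P = 2/24 = 0.083333, Q = 1/24 = 0.041667.
d = −0.5·ln(0.791667) − 0.25·ln(0.916666) = −0.5·(-0.233614) − 0.25·(-0.087012) = 0.1386.

0.1386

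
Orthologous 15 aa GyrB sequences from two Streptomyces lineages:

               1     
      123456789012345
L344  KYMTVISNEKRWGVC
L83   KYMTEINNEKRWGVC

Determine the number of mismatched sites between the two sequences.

Mismatches occur at site 5 (V→E), site 7 (S→N).
That gives 2 mismatches out of 15 aligned sites, so the Hamming distance is 2.

2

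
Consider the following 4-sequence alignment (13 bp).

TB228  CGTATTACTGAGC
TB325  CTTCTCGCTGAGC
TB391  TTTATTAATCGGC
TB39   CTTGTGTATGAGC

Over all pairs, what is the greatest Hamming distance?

Pairwise Hamming distances:
  TB228 vs TB325: 4
  TB228 vs TB391: 5
  TB228 vs TB39: 5
  TB325 vs TB391: 7
  TB325 vs TB39: 4
  TB391 vs TB39: 6
The largest is 7, between TB325 and TB391.

7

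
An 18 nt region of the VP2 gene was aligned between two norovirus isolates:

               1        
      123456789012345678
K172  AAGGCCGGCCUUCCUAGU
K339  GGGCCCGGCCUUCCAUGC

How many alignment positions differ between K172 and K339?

6

The sequences differ at positions 1 (A/G), 2 (A/G), 4 (G/C), 15 (U/A), 16 (A/U), 18 (U/C).
That gives 6 mismatches out of 18 aligned sites, so the Hamming distance is 6.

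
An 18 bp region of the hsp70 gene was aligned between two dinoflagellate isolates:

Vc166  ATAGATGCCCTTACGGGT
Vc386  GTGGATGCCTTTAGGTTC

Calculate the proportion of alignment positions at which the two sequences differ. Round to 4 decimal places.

The sequences differ at positions 1 (A/G), 3 (A/G), 10 (C/T), 14 (C/G), 16 (G/T), 17 (G/T), 18 (T/C).
There are 7 differences over 18 sites, so p = 7/18 = 0.3889.

0.3889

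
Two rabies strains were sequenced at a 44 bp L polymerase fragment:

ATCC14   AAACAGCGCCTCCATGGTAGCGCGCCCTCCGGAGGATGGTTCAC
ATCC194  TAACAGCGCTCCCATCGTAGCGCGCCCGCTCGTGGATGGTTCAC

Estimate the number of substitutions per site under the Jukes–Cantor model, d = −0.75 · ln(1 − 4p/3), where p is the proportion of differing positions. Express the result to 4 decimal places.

0.2082

The sequences differ at positions 1 (A/T), 10 (C/T), 11 (T/C), 16 (G/C), 28 (T/G), 30 (C/T), 31 (G/C), 33 (A/T).
p = 8/44 = 0.181818.
d = −0.75 · ln(1 − (4/3)·0.181818) = −0.75 · ln(0.757576) = −0.75 · (-0.277631) = 0.2082.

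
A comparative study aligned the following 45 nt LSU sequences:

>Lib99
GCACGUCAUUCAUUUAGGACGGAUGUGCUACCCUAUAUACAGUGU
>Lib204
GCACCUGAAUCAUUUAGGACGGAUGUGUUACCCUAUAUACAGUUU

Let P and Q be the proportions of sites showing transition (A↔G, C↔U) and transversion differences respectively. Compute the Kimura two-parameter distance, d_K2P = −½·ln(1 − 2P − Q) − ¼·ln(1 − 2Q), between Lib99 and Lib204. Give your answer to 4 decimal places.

The sequences differ at positions 5 (G/C, transversion), 7 (C/G, transversion), 9 (U/A, transversion), 28 (C/U, transition), 44 (G/U, transversion).
Of the 5 differences, 1 transition and 4 transversions over 45 sites: P = 1/45 = 0.022222, Q = 4/45 = 0.088889.
d = −0.5·ln(0.866667) − 0.25·ln(0.822222) = −0.5·(-0.143100) − 0.25·(-0.195745) = 0.1205.

0.1205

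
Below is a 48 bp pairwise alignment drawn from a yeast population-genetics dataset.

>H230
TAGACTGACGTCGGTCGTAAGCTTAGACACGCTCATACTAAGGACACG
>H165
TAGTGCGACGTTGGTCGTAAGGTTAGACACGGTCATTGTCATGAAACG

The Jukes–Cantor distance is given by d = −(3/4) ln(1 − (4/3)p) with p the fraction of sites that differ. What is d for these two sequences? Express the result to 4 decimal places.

The sequences differ at positions 4 (A/T), 5 (C/G), 6 (T/C), 12 (C/T), 22 (C/G), 32 (C/G), 37 (A/T), 38 (C/G), 40 (A/C), 42 (G/T), 45 (C/A).
p = 11/48 = 0.229167.
d = −0.75 · ln(1 − (4/3)·0.229167) = −0.75 · ln(0.694444) = −0.75 · (-0.364644) = 0.2735.

0.2735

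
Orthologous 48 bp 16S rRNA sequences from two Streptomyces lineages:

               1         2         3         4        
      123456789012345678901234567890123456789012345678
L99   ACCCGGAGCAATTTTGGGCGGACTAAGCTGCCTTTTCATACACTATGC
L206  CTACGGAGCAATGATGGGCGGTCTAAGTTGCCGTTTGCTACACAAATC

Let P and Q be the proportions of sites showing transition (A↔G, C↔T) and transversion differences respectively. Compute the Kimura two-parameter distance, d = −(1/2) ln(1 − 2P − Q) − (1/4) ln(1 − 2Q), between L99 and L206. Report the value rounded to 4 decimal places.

0.3406

Mismatches occur at site 1 (A↔C, transversion), site 2 (C↔T, transition), site 3 (C↔A, transversion), site 13 (T↔G, transversion), site 14 (T↔A, transversion), site 22 (A↔T, transversion), site 28 (C↔T, transition), site 33 (T↔G, transversion), site 37 (C↔G, transversion), site 38 (A↔C, transversion), site 44 (T↔A, transversion), site 46 (T↔A, transversion), site 47 (G↔T, transversion).
Of the 13 differences, 2 transitions and 11 transversions over 48 sites: P = 2/48 = 0.041667, Q = 11/48 = 0.229167.
d = −0.5·ln(0.687499) − 0.25·ln(0.541666) = −0.5·(-0.374695) − 0.25·(-0.613106) = 0.3406.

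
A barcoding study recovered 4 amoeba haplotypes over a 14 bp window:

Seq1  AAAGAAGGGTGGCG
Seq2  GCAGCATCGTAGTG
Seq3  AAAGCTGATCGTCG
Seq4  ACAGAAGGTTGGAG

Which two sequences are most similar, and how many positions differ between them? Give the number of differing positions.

3

Pairwise Hamming distances:
  Seq1 vs Seq2: 7
  Seq1 vs Seq3: 6
  Seq1 vs Seq4: 3
  Seq2 vs Seq3: 10
  Seq2 vs Seq4: 7
  Seq3 vs Seq4: 7
The smallest is 3, between Seq1 and Seq4.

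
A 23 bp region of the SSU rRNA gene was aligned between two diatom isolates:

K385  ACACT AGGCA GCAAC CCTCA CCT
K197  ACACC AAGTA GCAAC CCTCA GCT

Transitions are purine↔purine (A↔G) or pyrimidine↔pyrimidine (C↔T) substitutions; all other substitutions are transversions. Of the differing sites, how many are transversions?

Differing sites — 5:T/C (Ti); 7:G/A (Ti); 9:C/T (Ti); 21:C/G (Tv).
Of the 4 differences, 3 transitions and 1 transversion, so the answer is 1.

1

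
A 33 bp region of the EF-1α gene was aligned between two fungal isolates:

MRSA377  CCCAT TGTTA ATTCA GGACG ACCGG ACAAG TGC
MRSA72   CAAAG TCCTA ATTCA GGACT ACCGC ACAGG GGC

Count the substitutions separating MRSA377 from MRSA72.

9

Mismatches occur at site 2 (C→A), site 3 (C→A), site 5 (T→G), site 7 (G→C), site 8 (T→C), site 20 (G→T), site 25 (G→C), site 29 (A→G), site 31 (T→G).
That gives 9 mismatches out of 33 aligned sites, so the Hamming distance is 9.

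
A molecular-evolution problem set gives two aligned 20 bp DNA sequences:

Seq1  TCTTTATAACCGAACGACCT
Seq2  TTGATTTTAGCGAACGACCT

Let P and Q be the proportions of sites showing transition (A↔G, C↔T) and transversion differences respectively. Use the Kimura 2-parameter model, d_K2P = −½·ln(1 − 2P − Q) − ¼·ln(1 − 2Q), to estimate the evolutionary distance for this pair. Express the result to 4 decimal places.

0.3887

Differing sites — 2:C/T (Ti); 3:T/G (Tv); 4:T/A (Tv); 6:A/T (Tv); 8:A/T (Tv); 10:C/G (Tv).
Of the 6 differences, 1 transition and 5 transversions over 20 sites: P = 1/20 = 0.050000, Q = 5/20 = 0.250000.
d = −0.5·ln(0.650000) − 0.25·ln(0.500000) = −0.5·(-0.430783) − 0.25·(-0.693147) = 0.3887.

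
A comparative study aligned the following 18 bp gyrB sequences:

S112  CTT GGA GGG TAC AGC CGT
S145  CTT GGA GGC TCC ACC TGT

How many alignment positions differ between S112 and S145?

4

Differing sites — 9:G/C; 11:A/C; 14:G/C; 16:C/T.
That gives 4 mismatches out of 18 aligned sites, so the Hamming distance is 4.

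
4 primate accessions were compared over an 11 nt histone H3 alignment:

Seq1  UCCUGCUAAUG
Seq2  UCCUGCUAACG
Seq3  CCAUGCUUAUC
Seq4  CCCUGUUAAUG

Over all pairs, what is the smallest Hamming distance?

1

Pairwise Hamming distances:
  Seq1 vs Seq2: 1
  Seq1 vs Seq3: 4
  Seq1 vs Seq4: 2
  Seq2 vs Seq3: 5
  Seq2 vs Seq4: 3
  Seq3 vs Seq4: 4
The smallest is 1, between Seq1 and Seq2.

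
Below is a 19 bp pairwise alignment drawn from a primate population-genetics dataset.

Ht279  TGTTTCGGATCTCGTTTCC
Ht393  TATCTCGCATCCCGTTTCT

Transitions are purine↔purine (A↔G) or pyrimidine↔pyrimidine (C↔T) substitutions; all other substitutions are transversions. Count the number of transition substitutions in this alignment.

4

The sequences differ at positions 2 (G/A, transition), 4 (T/C, transition), 8 (G/C, transversion), 12 (T/C, transition), 19 (C/T, transition).
Of the 5 differences, 4 transitions and 1 transversion, so the answer is 4.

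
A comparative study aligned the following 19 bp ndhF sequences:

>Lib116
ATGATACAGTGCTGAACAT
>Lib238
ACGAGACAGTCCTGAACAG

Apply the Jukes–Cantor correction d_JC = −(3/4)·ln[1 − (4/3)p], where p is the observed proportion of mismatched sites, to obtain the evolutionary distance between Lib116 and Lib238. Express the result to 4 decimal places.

0.2471

Differing sites — 2:T/C; 5:T/G; 11:G/C; 19:T/G.
p = 4/19 = 0.210526.
d = −0.75 · ln(1 − (4/3)·0.210526) = −0.75 · ln(0.719299) = −0.75 · (-0.329478) = 0.2471.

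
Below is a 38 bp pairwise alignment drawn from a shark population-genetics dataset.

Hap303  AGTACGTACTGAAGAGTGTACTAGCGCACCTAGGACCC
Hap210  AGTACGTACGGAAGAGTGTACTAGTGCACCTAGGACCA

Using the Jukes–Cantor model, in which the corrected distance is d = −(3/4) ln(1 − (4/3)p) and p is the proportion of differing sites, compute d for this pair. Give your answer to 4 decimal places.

0.0834

Mismatches occur at site 10 (T→G), site 25 (C→T), site 38 (C→A).
p = 3/38 = 0.078947.
d = −0.75 · ln(1 − (4/3)·0.078947) = −0.75 · ln(0.894737) = −0.75 · (-0.111225) = 0.0834.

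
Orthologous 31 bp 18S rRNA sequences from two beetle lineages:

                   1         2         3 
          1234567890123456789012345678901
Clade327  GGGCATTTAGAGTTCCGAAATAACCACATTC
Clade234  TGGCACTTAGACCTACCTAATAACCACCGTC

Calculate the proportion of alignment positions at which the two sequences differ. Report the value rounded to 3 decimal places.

0.290

Differing sites — 1:G/T; 6:T/C; 12:G/C; 13:T/C; 15:C/A; 17:G/C; 18:A/T; 28:A/C; 29:T/G.
There are 9 differences over 31 sites, so p = 9/31 = 0.290.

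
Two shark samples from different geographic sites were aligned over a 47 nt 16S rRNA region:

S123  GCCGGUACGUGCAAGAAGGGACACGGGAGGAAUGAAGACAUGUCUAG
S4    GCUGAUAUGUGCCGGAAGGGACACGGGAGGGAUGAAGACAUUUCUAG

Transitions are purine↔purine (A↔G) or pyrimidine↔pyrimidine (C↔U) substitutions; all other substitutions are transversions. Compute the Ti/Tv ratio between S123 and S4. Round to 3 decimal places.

Differing sites — 3:C/U (Ti); 5:G/A (Ti); 8:C/U (Ti); 13:A/C (Tv); 14:A/G (Ti); 31:A/G (Ti); 42:G/U (Tv).
Of the 7 differences, 5 transitions and 2 transversions, so Ti/Tv = 5/2 = 2.500.

2.500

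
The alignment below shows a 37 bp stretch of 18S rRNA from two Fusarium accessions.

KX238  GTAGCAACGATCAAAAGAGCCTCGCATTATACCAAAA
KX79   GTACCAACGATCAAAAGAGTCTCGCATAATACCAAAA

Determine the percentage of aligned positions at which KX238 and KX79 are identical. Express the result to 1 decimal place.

91.9%

Mismatches occur at site 4 (G→C), site 20 (C→T), site 28 (T→A).
34 of the 37 sites match, so the percent identity is 34/37 × 100 = 91.9%.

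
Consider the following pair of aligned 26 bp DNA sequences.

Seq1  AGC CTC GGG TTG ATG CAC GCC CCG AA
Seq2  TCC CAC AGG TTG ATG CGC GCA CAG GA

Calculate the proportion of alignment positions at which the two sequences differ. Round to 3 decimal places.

0.308

Differing sites — 1:A/T; 2:G/C; 5:T/A; 7:G/A; 17:A/G; 21:C/A; 23:C/A; 25:A/G.
There are 8 differences over 26 sites, so p = 8/26 = 0.308.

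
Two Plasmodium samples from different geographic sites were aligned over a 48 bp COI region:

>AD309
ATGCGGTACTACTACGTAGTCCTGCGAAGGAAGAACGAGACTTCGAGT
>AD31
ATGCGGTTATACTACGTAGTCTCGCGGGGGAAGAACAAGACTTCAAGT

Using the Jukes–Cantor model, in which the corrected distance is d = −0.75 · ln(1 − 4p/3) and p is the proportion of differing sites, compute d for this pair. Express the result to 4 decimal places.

Mismatches occur at site 8 (A↔T), site 9 (C↔A), site 22 (C↔T), site 23 (T↔C), site 27 (A↔G), site 28 (A↔G), site 37 (G↔A), site 45 (G↔A).
p = 8/48 = 0.166667.
d = −0.75 · ln(1 − (4/3)·0.166667) = −0.75 · ln(0.777777) = −0.75 · (-0.251315) = 0.1885.

0.1885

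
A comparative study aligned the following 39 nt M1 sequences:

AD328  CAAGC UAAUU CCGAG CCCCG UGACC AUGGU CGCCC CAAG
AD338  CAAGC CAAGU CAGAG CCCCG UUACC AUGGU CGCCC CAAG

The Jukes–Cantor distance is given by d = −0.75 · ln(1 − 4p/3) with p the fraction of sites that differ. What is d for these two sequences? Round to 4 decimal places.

0.1103

Differing sites — 6:U/C; 9:U/G; 12:C/A; 22:G/U.
p = 4/39 = 0.102564.
d = −0.75 · ln(1 − (4/3)·0.102564) = −0.75 · ln(0.863248) = −0.75 · (-0.147053) = 0.1103.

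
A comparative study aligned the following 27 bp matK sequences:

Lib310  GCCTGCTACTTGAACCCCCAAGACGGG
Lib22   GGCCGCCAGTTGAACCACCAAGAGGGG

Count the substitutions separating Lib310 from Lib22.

6

Mismatches occur at site 2 (C/G), site 4 (T/C), site 7 (T/C), site 9 (C/G), site 17 (C/A), site 24 (C/G).
That gives 6 mismatches out of 27 aligned sites, so the Hamming distance is 6.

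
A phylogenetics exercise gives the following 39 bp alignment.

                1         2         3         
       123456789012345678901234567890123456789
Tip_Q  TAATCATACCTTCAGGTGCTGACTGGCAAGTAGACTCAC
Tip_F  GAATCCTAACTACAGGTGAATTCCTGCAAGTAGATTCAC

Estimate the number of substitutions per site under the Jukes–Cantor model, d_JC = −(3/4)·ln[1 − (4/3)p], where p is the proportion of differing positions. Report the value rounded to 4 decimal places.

0.3538

Differing sites — 1:T/G; 6:A/C; 9:C/A; 12:T/A; 19:C/A; 20:T/A; 21:G/T; 22:A/T; 24:T/C; 25:G/T; 35:C/T.
p = 11/39 = 0.282051.
d = −0.75 · ln(1 − (4/3)·0.282051) = −0.75 · ln(0.623932) = −0.75 · (-0.471714) = 0.3538.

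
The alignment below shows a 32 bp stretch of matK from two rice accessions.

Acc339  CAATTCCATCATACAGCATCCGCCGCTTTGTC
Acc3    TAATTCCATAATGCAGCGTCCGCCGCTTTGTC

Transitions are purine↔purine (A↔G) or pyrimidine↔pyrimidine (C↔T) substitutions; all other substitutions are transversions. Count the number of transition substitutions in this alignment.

The sequences differ at positions 1 (C/T, transition), 10 (C/A, transversion), 13 (A/G, transition), 18 (A/G, transition).
Of the 4 differences, 3 transitions and 1 transversion, so the answer is 3.

3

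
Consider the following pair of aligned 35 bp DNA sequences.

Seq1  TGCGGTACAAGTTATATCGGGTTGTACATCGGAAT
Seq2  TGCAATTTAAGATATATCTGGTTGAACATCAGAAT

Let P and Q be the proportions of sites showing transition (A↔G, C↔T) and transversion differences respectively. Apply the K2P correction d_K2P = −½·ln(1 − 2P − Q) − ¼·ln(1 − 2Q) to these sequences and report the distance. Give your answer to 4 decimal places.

The sequences differ at positions 4 (G/A, transition), 5 (G/A, transition), 7 (A/T, transversion), 8 (C/T, transition), 12 (T/A, transversion), 19 (G/T, transversion), 25 (T/A, transversion), 31 (G/A, transition).
Of the 8 differences, 4 transitions and 4 transversions over 35 sites: P = 4/35 = 0.114286, Q = 4/35 = 0.114286.
d = −0.5·ln(0.657142) − 0.25·ln(0.771428) = −0.5·(-0.419855) − 0.25·(-0.259512) = 0.2748.

0.2748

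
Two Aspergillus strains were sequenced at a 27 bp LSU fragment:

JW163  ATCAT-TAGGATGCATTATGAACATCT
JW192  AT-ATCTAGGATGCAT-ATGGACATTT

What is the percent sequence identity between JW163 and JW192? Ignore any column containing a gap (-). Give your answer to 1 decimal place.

91.7%

Excluding the 3 gap columns leaves 24 comparable sites.
The sequences differ at positions 21 (A/G), 26 (C/T).
22 of the 24 comparable sites match, so the percent identity is 22/24 × 100 = 91.7%.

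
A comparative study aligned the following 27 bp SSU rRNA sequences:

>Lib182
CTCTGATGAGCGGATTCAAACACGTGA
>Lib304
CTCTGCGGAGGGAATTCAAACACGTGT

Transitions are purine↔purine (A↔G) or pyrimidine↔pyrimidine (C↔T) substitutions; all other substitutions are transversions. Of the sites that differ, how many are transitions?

Differing sites — 6:A/C (Tv); 7:T/G (Tv); 11:C/G (Tv); 13:G/A (Ti); 27:A/T (Tv).
Of the 5 differences, 1 transition and 4 transversions, so the answer is 1.

1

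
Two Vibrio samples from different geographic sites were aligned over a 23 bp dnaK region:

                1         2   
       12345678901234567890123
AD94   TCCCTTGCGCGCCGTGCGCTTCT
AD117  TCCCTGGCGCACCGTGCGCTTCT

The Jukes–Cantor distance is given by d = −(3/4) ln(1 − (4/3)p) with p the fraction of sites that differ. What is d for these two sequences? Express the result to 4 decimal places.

0.0924

Mismatches occur at site 6 (T→G), site 11 (G→A).
p = 2/23 = 0.086957.
d = −0.75 · ln(1 − (4/3)·0.086957) = −0.75 · ln(0.884057) = −0.75 · (-0.123234) = 0.0924.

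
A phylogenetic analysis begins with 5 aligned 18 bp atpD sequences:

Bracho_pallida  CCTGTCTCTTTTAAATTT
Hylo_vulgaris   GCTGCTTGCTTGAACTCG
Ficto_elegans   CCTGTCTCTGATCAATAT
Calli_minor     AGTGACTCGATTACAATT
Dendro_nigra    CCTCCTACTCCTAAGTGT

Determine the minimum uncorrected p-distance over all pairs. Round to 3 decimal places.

0.222

Pairwise Hamming distances:
  Bracho_pallida vs Hylo_vulgaris: 9
  Bracho_pallida vs Ficto_elegans: 4
  Bracho_pallida vs Calli_minor: 7
  Bracho_pallida vs Dendro_nigra: 8
  Hylo_vulgaris vs Ficto_elegans: 12
  Hylo_vulgaris vs Calli_minor: 13
  Hylo_vulgaris vs Dendro_nigra: 11
  Ficto_elegans vs Calli_minor: 10
  Ficto_elegans vs Dendro_nigra: 9
  Calli_minor vs Dendro_nigra: 13
The smallest is 4 mismatches, between Bracho_pallida and Ficto_elegans; p = 4/18 = 0.222.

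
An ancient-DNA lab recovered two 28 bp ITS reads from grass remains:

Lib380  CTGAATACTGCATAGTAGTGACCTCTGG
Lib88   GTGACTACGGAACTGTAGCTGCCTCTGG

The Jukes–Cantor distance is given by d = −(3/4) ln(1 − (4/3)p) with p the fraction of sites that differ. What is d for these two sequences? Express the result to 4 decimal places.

0.4197

Mismatches occur at site 1 (C↔G), site 5 (A↔C), site 9 (T↔G), site 11 (C↔A), site 13 (T↔C), site 14 (A↔T), site 19 (T↔C), site 20 (G↔T), site 21 (A↔G).
p = 9/28 = 0.321429.
d = −0.75 · ln(1 − (4/3)·0.321429) = −0.75 · ln(0.571428) = −0.75 · (-0.559617) = 0.4197.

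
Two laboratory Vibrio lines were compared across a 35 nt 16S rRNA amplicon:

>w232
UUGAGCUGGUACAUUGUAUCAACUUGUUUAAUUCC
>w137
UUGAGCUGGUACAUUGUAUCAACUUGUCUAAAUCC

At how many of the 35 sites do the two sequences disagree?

Mismatches occur at site 28 (U↔C), site 32 (U↔A).
That gives 2 mismatches out of 35 aligned sites, so the Hamming distance is 2.

2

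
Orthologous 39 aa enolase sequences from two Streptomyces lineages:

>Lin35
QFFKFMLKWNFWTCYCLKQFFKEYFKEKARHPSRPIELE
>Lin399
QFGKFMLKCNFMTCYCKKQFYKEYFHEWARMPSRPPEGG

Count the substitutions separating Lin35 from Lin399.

The sequences differ at positions 3 (F/G), 9 (W/C), 12 (W/M), 17 (L/K), 21 (F/Y), 26 (K/H), 28 (K/W), 31 (H/M), 36 (I/P), 38 (L/G), 39 (E/G).
That gives 11 mismatches out of 39 aligned sites, so the Hamming distance is 11.

11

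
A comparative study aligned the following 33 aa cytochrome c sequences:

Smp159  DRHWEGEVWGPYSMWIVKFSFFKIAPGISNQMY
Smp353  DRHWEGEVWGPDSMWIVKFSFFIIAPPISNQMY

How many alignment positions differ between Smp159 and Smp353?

The sequences differ at positions 12 (Y/D), 23 (K/I), 27 (G/P).
That gives 3 mismatches out of 33 aligned sites, so the Hamming distance is 3.

3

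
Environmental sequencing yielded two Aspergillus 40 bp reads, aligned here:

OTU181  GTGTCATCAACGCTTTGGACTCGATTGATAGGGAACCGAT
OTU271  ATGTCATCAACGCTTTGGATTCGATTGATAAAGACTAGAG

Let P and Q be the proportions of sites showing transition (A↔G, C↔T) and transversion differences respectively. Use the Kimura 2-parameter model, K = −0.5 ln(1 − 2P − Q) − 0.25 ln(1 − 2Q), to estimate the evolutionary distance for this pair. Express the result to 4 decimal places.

Differing sites — 1:G/A (Ti); 20:C/T (Ti); 31:G/A (Ti); 32:G/A (Ti); 35:A/C (Tv); 36:C/T (Ti); 37:C/A (Tv); 40:T/G (Tv).
Of the 8 differences, 5 transitions and 3 transversions over 40 sites: P = 5/40 = 0.125000, Q = 3/40 = 0.075000.
d = −0.5·ln(0.675000) − 0.25·ln(0.850000) = −0.5·(-0.393043) − 0.25·(-0.162519) = 0.2372.

0.2372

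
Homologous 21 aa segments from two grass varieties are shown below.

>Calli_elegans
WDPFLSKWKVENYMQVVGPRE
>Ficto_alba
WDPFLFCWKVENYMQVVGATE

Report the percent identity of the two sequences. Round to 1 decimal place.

81.0%

The sequences differ at positions 6 (S/F), 7 (K/C), 19 (P/A), 20 (R/T).
17 of the 21 sites match, so the percent identity is 17/21 × 100 = 81.0%.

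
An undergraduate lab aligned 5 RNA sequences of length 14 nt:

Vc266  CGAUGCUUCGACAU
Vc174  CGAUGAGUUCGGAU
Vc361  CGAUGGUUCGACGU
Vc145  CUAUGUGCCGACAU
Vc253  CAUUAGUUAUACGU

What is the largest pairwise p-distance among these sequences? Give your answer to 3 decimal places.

Pairwise Hamming distances:
  Vc266 vs Vc174: 6
  Vc266 vs Vc361: 2
  Vc266 vs Vc145: 4
  Vc266 vs Vc253: 7
  Vc174 vs Vc361: 7
  Vc174 vs Vc145: 7
  Vc174 vs Vc253: 10
  Vc361 vs Vc145: 5
  Vc361 vs Vc253: 5
  Vc145 vs Vc253: 9
The largest is 10 mismatches, between Vc174 and Vc253; p = 10/14 = 0.714.

0.714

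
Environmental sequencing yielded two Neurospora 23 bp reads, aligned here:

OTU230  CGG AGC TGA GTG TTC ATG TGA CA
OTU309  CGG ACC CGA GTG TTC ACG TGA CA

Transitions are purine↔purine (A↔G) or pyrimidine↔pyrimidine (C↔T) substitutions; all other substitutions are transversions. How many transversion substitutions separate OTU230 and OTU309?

Differing sites — 5:G/C (Tv); 7:T/C (Ti); 17:T/C (Ti).
Of the 3 differences, 2 transitions and 1 transversion, so the answer is 1.

1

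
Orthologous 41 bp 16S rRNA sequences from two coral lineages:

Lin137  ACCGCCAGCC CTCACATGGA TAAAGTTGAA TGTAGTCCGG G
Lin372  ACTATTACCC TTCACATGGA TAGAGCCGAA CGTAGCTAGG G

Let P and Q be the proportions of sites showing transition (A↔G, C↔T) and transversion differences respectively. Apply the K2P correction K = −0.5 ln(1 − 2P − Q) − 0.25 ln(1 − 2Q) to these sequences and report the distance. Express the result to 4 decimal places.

0.4658

The sequences differ at positions 3 (C/T, transition), 4 (G/A, transition), 5 (C/T, transition), 6 (C/T, transition), 8 (G/C, transversion), 11 (C/T, transition), 23 (A/G, transition), 26 (T/C, transition), 27 (T/C, transition), 31 (T/C, transition), 36 (T/C, transition), 37 (C/T, transition), 38 (C/A, transversion).
Of the 13 differences, 11 transitions and 2 transversions over 41 sites: P = 11/41 = 0.268293, Q = 2/41 = 0.048780.
d = −0.5·ln(0.414634) − 0.25·ln(0.902440) = −0.5·(-0.880359) − 0.25·(-0.102653) = 0.4658.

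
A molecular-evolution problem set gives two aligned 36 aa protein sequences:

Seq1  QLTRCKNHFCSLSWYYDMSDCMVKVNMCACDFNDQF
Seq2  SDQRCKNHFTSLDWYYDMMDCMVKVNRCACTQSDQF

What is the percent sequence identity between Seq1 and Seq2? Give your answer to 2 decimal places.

72.22%

Differing sites — 1:Q/S; 2:L/D; 3:T/Q; 10:C/T; 13:S/D; 19:S/M; 27:M/R; 31:D/T; 32:F/Q; 33:N/S.
26 of the 36 sites match, so the percent identity is 26/36 × 100 = 72.22%.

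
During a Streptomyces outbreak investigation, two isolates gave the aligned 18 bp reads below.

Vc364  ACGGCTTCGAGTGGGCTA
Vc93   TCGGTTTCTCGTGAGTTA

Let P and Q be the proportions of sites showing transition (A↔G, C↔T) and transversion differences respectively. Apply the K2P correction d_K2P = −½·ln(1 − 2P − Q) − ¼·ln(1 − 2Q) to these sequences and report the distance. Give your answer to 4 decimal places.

Mismatches occur at site 1 (A→T, transversion), site 5 (C→T, transition), site 9 (G→T, transversion), site 10 (A→C, transversion), site 14 (G→A, transition), site 16 (C→T, transition).
Of the 6 differences, 3 transitions and 3 transversions over 18 sites: P = 3/18 = 0.166667, Q = 3/18 = 0.166667.
d = −0.5·ln(0.499999) − 0.25·ln(0.666666) = −0.5·(-0.693149) − 0.25·(-0.405466) = 0.4479.

0.4479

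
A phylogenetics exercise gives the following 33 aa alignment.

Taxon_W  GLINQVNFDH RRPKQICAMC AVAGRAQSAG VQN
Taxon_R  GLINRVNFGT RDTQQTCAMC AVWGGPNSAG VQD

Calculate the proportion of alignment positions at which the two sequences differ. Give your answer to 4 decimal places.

0.3636

Mismatches occur at site 5 (Q/R), site 9 (D/G), site 10 (H/T), site 12 (R/D), site 13 (P/T), site 14 (K/Q), site 16 (I/T), site 23 (A/W), site 25 (R/G), site 26 (A/P), site 27 (Q/N), site 33 (N/D).
There are 12 differences over 33 sites, so p = 12/33 = 0.3636.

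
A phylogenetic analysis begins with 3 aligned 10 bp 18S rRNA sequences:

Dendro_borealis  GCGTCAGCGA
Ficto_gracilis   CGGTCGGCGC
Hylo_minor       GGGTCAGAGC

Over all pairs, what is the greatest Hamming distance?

4

Pairwise Hamming distances:
  Dendro_borealis vs Ficto_gracilis: 4
  Dendro_borealis vs Hylo_minor: 3
  Ficto_gracilis vs Hylo_minor: 3
The largest is 4, between Dendro_borealis and Ficto_gracilis.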